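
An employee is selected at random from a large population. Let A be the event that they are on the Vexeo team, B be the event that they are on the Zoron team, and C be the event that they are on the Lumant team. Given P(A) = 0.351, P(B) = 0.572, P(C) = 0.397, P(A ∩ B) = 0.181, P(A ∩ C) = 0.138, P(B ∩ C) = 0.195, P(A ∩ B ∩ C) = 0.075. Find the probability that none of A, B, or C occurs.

0.119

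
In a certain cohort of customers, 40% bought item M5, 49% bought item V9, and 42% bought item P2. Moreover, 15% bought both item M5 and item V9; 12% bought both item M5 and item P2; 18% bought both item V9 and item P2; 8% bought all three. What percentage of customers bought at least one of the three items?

By inclusion–exclusion:
P(at least one) = 40 + 49 + 42 − 15 − 12 − 18 + 8 = 94%

94%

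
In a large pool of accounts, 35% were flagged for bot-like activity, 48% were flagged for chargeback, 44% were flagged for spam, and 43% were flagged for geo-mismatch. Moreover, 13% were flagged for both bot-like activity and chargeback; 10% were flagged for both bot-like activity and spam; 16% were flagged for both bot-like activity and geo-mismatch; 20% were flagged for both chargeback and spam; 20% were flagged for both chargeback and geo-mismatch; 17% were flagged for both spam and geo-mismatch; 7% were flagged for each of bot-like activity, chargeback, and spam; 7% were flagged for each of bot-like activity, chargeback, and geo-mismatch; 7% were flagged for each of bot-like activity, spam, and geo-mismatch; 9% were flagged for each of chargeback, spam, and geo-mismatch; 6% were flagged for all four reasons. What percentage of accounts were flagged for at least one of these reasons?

98%

P(union) = 35 + 48 + 44 + 43 − 13 − 10 − 16 − 20 − 20 − 17 + 7 + 7 + 7 + 9 − 6 = 98%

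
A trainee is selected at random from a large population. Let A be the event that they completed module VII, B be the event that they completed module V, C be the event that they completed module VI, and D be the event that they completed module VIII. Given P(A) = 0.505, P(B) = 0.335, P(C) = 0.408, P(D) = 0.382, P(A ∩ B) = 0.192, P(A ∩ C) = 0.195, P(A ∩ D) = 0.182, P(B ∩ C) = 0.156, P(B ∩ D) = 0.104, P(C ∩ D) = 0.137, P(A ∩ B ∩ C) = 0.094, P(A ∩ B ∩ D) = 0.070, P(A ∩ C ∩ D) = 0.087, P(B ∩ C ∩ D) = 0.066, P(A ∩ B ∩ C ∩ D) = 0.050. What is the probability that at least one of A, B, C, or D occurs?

0.931

By inclusion-exclusion,
P(A ∪ B ∪ C ∪ D) = 0.505 + 0.335 + 0.408 + 0.382 − 0.192 − 0.195 − 0.182 − 0.156 − 0.104 − 0.137 + 0.094 + 0.070 + 0.087 + 0.066 − 0.050 = 0.931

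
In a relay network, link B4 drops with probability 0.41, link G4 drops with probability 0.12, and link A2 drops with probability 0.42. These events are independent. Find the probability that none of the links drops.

P(none) = (1 − 0.41) × (1 − 0.12) × (1 − 0.42) = 0.59 × 0.88 × 0.58 = 0.301136

0.301136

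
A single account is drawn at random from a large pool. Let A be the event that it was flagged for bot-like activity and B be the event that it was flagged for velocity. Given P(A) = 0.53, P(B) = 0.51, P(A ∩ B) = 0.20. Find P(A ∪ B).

0.84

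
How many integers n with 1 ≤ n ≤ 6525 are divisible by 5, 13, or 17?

By inclusion–exclusion:
1305 + 501 + 383 − 100 − 76 − 29 + 5 = 1989

1989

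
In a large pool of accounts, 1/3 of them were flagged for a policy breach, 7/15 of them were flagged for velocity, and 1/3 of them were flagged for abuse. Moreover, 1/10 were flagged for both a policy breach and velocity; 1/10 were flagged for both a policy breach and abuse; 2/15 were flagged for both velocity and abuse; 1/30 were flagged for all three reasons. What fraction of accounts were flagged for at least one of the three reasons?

5/6

Using inclusion–exclusion:
P(union) = 1/3 + 7/15 + 1/3 − 1/10 − 1/10 − 2/15 + 1/30 = 5/6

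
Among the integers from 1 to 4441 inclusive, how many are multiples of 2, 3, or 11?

3095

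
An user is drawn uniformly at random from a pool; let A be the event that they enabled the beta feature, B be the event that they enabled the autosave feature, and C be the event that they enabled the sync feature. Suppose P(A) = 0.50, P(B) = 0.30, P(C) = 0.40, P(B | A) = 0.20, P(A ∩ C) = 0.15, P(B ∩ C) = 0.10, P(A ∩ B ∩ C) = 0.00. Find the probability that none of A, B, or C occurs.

0.15

P(A ∩ B) = P(A)·P(B|A) = 0.50 × 0.20 = 0.10
Inclusion–exclusion gives
P(A ∪ B ∪ C) = 0.50 + 0.30 + 0.40 − 0.10 − 0.15 − 0.10 + 0.00 = 0.85
P(none) = 1 − 0.85 = 0.15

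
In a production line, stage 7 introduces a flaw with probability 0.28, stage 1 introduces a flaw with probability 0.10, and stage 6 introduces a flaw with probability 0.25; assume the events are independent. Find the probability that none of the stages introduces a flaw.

0.486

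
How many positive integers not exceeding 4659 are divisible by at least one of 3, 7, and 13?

2202

1553 + 665 + 358 − 221 − 119 − 51 + 17 = 2202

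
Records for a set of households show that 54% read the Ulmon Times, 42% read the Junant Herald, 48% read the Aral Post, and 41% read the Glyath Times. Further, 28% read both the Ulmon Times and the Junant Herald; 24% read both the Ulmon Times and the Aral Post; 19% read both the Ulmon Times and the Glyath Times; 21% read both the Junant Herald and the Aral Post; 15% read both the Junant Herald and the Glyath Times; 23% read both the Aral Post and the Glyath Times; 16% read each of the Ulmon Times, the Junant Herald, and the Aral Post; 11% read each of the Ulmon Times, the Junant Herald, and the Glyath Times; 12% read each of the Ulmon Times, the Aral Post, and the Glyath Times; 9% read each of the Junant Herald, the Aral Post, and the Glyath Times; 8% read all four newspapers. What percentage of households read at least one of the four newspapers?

95%

By inclusion–exclusion:
P(union) = 54 + 42 + 48 + 41 − 28 − 24 − 19 − 21 − 15 − 23 + 16 + 11 + 12 + 9 − 8 = 95%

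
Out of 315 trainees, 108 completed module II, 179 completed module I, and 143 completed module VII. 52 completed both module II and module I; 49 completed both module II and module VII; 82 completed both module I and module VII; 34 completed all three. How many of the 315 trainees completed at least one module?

281

|at least one| = 108 + 179 + 143 − 52 − 49 − 82 + 34 = 281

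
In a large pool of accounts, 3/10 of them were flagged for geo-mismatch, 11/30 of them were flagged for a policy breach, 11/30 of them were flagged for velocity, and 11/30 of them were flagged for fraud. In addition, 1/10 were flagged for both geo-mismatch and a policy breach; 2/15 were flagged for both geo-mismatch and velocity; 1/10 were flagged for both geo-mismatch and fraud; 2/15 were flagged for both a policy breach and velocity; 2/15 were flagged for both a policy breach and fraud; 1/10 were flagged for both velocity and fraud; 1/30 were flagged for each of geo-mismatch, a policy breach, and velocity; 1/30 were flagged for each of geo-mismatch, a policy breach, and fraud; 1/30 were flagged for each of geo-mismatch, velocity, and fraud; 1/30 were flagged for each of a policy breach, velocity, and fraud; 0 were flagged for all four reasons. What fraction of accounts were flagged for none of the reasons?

1/6

P(≥1) = 3/10 + 11/30 + 11/30 + 11/30 − 1/10 − 2/15 − 1/10 − 2/15 − 2/15 − 1/10 + 1/30 + 1/30 + 1/30 + 1/30 − 0 = 5/6
P(none) = 1 − 5/6 = 1/6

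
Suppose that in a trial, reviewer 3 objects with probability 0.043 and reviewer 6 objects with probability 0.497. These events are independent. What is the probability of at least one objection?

Since the events are independent, P(none) is the product of the individual non-occurrence probabilities.
P(none) = (1 − 0.043) × (1 − 0.497) = 0.957 × 0.503 = 0.481371
P(at least one) = 1 − 0.481371 = 0.518629

0.518629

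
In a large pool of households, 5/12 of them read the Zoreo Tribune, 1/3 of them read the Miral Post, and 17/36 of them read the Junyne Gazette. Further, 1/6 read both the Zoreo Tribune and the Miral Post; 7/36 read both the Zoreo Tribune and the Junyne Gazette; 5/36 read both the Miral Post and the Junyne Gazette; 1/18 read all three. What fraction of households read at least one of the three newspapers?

Using inclusion–exclusion:
P(union) = 5/12 + 1/3 + 17/36 − 1/6 − 7/36 − 5/36 + 1/18 = 7/9

7/9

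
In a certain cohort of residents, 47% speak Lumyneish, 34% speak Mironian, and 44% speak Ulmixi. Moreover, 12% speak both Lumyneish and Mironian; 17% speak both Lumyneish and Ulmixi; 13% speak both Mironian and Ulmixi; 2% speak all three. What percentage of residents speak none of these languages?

P(union) = 47 + 34 + 44 − 12 − 17 − 13 + 2 = 85%
P(none) = 100% − 85% = 15%

15%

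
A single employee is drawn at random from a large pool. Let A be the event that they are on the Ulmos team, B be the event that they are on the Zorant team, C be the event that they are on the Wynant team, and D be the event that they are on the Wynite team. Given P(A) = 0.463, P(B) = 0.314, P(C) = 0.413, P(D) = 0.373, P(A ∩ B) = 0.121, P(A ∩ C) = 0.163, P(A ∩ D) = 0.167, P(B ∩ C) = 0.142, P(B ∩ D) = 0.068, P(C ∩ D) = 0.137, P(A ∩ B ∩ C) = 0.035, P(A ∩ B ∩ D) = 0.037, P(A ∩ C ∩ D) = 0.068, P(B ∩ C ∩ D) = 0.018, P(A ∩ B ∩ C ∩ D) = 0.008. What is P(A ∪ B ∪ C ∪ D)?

0.915

By inclusion-exclusion,
P(A ∪ B ∪ C ∪ D) = 0.463 + 0.314 + 0.413 + 0.373 − 0.121 − 0.163 − 0.167 − 0.142 − 0.068 − 0.137 + 0.035 + 0.037 + 0.068 + 0.018 − 0.008 = 0.915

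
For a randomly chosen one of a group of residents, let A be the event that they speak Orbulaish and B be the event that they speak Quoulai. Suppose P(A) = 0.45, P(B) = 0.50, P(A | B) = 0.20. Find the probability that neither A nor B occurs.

P(A ∩ B) = P(B)·P(A|B) = 0.50 × 0.20 = 0.10
P(A ∪ B) = 0.45 + 0.50 − 0.10 = 0.85
P(none) = 1 − 0.85 = 0.15

0.15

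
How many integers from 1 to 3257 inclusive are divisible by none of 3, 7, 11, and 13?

1562

By inclusion–exclusion:
floor(3257/3) + floor(3257/7) + floor(3257/11) + floor(3257/13) − floor(3257/21) − floor(3257/33) − floor(3257/39) − floor(3257/77) − floor(3257/91) − floor(3257/143) + floor(3257/231) + floor(3257/273) + floor(3257/429) + floor(3257/1001) − floor(3257/3003) = 1085 + 465 + 296 + 250 − 155 − 98 − 83 − 42 − 35 − 22 + 14 + 11 + 7 + 3 − 1 = 1695
3257 − 1695 = 1562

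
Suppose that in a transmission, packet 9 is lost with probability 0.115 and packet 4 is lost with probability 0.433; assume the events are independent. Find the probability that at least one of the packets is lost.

0.498205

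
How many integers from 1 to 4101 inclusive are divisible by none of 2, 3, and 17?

By inclusion-exclusion,
2050 + 1367 + 241 − 683 − 120 − 80 + 40 = 2815
4101 − 2815 = 1286

1286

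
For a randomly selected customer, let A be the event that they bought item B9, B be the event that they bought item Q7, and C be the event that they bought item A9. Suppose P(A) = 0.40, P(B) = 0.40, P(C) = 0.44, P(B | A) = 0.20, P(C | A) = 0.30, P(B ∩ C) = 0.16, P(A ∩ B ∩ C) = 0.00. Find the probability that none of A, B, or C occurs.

0.12

P(A ∩ B) = P(A)·P(B|A) = 0.40 × 0.20 = 0.08
P(A ∩ C) = P(A)·P(C|A) = 0.40 × 0.30 = 0.12
P(A ∪ B ∪ C) = 0.40 + 0.40 + 0.44 − 0.08 − 0.12 − 0.16 + 0.00 = 0.88
P(none) = 1 − 0.88 = 0.12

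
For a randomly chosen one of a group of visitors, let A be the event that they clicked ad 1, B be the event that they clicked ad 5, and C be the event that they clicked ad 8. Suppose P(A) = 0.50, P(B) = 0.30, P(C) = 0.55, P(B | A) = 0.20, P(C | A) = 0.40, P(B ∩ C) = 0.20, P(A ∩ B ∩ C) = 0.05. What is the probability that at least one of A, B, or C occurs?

P(A ∩ B) = P(A)·P(B|A) = 0.50 × 0.20 = 0.10
P(A ∩ C) = P(A)·P(C|A) = 0.50 × 0.40 = 0.20
Apply inclusion-exclusion:
P(A ∪ B ∪ C) = 0.50 + 0.30 + 0.55 − 0.10 − 0.20 − 0.20 + 0.05 = 0.90

0.90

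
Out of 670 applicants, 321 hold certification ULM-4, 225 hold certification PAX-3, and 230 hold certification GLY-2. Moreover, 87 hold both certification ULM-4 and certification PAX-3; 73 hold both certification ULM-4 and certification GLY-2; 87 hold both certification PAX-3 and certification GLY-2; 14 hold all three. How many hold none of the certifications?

By inclusion-exclusion,
|union| = 321 + 225 + 230 − 87 − 73 − 87 + 14 = 543
None: 670 − 543 = 127

127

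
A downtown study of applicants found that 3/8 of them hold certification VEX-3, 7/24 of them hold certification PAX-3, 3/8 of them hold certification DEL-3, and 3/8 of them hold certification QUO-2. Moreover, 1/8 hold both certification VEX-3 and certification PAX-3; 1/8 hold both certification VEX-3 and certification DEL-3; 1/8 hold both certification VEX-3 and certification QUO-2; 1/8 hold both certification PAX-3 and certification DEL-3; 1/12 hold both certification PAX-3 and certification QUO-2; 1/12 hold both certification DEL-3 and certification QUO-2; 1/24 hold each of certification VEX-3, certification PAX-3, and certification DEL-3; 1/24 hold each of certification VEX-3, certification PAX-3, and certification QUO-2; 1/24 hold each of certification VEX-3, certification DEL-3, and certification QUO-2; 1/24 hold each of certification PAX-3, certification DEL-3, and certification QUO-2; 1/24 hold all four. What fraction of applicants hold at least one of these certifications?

7/8

By inclusion–exclusion:
P(≥1) = 3/8 + 7/24 + 3/8 + 3/8 − 1/8 − 1/8 − 1/8 − 1/8 − 1/12 − 1/12 + 1/24 + 1/24 + 1/24 + 1/24 − 1/24 = 7/8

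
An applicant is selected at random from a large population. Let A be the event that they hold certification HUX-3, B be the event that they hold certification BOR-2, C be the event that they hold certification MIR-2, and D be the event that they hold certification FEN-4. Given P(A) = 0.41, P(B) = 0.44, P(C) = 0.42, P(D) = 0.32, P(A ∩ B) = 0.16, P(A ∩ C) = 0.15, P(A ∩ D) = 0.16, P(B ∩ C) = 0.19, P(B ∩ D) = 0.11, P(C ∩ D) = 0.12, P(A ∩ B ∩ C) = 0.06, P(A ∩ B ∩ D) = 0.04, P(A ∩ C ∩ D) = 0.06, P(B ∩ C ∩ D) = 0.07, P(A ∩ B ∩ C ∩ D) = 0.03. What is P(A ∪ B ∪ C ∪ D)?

0.90

Using inclusion–exclusion:
P(A ∪ B ∪ C ∪ D) = 0.41 + 0.44 + 0.42 + 0.32 − 0.16 − 0.15 − 0.16 − 0.19 − 0.11 − 0.12 + 0.06 + 0.04 + 0.06 + 0.07 − 0.03 = 0.90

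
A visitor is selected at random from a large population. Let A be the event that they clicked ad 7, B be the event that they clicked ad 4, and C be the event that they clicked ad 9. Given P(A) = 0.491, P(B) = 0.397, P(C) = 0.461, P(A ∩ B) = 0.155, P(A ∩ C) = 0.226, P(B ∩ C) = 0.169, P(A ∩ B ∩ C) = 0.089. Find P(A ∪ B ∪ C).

Using inclusion–exclusion:
P(A ∪ B ∪ C) = 0.491 + 0.397 + 0.461 − 0.155 − 0.226 − 0.169 + 0.089 = 0.888

0.888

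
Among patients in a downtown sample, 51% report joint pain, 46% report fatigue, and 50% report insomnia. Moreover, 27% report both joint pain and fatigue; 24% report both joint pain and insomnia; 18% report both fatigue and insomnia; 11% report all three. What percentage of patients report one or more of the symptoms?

P(union) = 51 + 46 + 50 − 27 − 24 − 18 + 11 = 89%

89%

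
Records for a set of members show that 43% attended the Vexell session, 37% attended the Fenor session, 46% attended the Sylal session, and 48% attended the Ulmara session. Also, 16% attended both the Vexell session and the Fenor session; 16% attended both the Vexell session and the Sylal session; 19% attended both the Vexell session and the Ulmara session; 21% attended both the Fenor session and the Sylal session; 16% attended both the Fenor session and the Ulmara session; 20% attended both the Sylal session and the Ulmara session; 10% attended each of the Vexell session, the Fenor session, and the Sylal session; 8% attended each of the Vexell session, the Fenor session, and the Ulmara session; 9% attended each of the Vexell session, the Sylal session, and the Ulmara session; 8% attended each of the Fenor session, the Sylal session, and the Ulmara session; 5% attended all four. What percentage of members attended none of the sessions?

Apply inclusion-exclusion:
P(at least one) = 43 + 37 + 46 + 48 − 16 − 16 − 19 − 21 − 16 − 20 + 10 + 8 + 9 + 8 − 5 = 96%
P(none) = 100% − 96% = 4%

4%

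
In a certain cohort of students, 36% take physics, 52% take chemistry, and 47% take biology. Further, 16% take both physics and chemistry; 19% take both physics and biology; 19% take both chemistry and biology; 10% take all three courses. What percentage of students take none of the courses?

9%

Apply inclusion-exclusion:
P(union) = 36 + 52 + 47 − 16 − 19 − 19 + 10 = 91%
P(none) = 100% − 91% = 9%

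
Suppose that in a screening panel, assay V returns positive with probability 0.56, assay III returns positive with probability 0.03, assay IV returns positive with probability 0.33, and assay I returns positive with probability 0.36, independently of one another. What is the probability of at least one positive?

0.81698816

Since the events are independent, P(none) is the product of the individual non-occurrence probabilities.
P(none) = (1 − 0.56) × (1 − 0.03) × (1 − 0.33) × (1 − 0.36) = 0.44 × 0.97 × 0.67 × 0.64 = 0.18301184
P(at least one) = 1 − 0.18301184 = 0.81698816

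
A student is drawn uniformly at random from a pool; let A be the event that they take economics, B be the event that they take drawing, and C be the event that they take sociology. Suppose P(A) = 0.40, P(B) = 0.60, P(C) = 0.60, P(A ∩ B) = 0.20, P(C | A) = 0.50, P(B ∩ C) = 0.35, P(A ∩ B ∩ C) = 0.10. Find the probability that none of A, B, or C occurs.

0.05

P(A ∩ C) = P(A)·P(C|A) = 0.40 × 0.50 = 0.20
Apply inclusion-exclusion:
P(A ∪ B ∪ C) = 0.40 + 0.60 + 0.60 − 0.20 − 0.20 − 0.35 + 0.10 = 0.95
P(none) = 1 − 0.95 = 0.05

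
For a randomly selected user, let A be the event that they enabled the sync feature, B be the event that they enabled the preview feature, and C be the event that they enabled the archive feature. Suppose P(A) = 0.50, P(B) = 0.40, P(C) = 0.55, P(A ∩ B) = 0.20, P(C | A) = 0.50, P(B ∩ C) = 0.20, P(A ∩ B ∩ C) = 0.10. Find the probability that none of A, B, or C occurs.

0.10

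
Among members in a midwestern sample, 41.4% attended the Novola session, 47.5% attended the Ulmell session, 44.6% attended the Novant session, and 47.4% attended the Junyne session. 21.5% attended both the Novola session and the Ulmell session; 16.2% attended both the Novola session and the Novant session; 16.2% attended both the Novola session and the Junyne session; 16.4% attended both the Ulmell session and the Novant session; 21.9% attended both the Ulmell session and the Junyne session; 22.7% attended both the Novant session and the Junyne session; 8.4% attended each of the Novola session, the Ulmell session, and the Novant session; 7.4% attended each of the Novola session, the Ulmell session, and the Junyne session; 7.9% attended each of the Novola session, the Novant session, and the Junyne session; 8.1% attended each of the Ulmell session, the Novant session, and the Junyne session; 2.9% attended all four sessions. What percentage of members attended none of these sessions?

5.1%

Apply inclusion-exclusion:
P(union) = 41.4 + 47.5 + 44.6 + 47.4 − 21.5 − 16.2 − 16.2 − 16.4 − 21.9 − 22.7 + 8.4 + 7.4 + 7.9 + 8.1 − 2.9 = 94.9%
P(none) = 100% − 94.9% = 5.1%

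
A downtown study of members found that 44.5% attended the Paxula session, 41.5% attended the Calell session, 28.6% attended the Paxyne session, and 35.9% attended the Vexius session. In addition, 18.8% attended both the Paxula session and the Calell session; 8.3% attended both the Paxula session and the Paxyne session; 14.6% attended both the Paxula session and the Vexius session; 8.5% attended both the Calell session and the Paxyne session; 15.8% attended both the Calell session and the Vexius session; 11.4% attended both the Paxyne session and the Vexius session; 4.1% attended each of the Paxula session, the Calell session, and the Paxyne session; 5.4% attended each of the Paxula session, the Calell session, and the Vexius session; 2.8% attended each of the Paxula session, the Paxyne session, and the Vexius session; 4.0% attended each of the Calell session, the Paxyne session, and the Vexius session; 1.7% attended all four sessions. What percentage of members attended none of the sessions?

P(≥1) = 44.5 + 41.5 + 28.6 + 35.9 − 18.8 − 8.3 − 14.6 − 8.5 − 15.8 − 11.4 + 4.1 + 5.4 + 2.8 + 4.0 − 1.7 = 87.7%
P(none) = 100% − 87.7% = 12.3%

12.3%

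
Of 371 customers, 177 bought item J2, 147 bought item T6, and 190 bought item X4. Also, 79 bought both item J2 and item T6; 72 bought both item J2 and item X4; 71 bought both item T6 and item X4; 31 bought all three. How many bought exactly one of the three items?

Using the inclusion–exclusion count for exactly one event:
N(exactly one) = 177 + 147 + 190 − 2·79 − 2·72 − 2·71 + 3·31 = 163

163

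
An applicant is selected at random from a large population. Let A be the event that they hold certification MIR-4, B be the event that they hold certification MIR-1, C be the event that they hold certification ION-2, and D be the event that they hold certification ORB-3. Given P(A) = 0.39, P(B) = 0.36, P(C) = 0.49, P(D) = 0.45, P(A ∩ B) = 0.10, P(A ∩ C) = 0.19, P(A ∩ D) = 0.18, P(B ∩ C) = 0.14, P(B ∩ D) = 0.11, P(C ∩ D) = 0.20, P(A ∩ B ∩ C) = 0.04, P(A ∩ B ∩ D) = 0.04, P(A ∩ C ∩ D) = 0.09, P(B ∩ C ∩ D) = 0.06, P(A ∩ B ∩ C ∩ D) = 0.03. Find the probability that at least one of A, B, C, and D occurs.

0.97

P(A ∪ B ∪ C ∪ D) = 0.39 + 0.36 + 0.49 + 0.45 − 0.10 − 0.19 − 0.18 − 0.14 − 0.11 − 0.20 + 0.04 + 0.04 + 0.09 + 0.06 − 0.03 = 0.97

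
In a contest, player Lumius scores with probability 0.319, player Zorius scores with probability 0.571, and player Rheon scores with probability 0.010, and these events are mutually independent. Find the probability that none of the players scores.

0.28922751

Since the events are independent, P(none) is the product of the individual non-occurrence probabilities.
P(none) = (1 − 0.319) × (1 − 0.571) × (1 − 0.010) = 0.681 × 0.429 × 0.990 = 0.28922751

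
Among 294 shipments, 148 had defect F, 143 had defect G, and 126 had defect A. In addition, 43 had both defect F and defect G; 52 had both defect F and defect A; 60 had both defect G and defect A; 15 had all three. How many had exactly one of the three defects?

N(exactly one) = 148 + 143 + 126 − 2·43 − 2·52 − 2·60 + 3·15 = 152

152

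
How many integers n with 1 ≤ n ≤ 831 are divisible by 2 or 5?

Inclusion–exclusion gives
floor(831/2) + floor(831/5) − floor(831/10) = 415 + 166 − 83 = 498

498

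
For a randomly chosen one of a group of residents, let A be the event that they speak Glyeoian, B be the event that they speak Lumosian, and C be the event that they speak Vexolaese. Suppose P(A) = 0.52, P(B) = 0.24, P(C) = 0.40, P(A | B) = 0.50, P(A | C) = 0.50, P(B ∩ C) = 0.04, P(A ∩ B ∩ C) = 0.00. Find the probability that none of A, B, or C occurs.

P(A ∩ B) = P(B)·P(A|B) = 0.24 × 0.50 = 0.12
P(A ∩ C) = P(C)·P(A|C) = 0.40 × 0.50 = 0.20
By inclusion-exclusion,
P(A ∪ B ∪ C) = 0.52 + 0.24 + 0.40 − 0.12 − 0.20 − 0.04 + 0.00 = 0.80
P(none) = 1 − 0.80 = 0.20

0.20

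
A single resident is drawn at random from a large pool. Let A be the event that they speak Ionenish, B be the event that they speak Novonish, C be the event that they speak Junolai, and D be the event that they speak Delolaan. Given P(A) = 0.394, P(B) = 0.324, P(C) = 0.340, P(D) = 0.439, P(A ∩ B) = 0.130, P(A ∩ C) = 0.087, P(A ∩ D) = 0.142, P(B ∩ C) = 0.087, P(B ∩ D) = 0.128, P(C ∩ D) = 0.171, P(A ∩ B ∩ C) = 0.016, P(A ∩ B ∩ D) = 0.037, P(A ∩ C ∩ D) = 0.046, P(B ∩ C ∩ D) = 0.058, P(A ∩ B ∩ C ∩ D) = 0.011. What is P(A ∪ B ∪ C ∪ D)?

P(A ∪ B ∪ C ∪ D) = 0.394 + 0.324 + 0.340 + 0.439 − 0.130 − 0.087 − 0.142 − 0.087 − 0.128 − 0.171 + 0.016 + 0.037 + 0.046 + 0.058 − 0.011 = 0.898

0.898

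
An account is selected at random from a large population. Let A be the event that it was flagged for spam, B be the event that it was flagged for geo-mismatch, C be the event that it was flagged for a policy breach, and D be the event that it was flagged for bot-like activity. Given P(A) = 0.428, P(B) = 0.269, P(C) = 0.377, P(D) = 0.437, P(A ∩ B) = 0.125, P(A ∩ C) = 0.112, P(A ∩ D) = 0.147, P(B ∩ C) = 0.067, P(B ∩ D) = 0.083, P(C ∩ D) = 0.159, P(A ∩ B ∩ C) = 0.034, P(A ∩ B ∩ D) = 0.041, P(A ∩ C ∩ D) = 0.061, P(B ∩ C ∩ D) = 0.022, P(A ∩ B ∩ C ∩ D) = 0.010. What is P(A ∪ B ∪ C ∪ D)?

0.966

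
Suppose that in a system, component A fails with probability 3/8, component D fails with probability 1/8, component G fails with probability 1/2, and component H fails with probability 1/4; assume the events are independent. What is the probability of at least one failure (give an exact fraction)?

407/512

Since the events are independent, P(none) is the product of the individual non-occurrence probabilities.
P(none) = (1 − 3/8) × (1 − 1/8) × (1 − 1/2) × (1 − 1/4) = 5/8 × 7/8 × 1/2 × 3/4 = 105/512
P(at least one) = 1 − 105/512 = 407/512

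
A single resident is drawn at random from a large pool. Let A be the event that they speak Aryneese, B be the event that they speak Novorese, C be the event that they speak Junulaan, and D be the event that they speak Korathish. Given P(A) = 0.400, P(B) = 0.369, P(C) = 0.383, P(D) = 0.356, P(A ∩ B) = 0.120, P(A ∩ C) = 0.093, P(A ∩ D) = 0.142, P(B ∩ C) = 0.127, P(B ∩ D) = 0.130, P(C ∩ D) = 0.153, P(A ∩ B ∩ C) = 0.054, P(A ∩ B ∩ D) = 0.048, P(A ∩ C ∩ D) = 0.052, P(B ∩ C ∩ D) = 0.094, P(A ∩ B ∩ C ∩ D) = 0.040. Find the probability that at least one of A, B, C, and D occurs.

0.951

P(A ∪ B ∪ C ∪ D) = 0.400 + 0.369 + 0.383 + 0.356 − 0.120 − 0.093 − 0.142 − 0.127 − 0.130 − 0.153 + 0.054 + 0.048 + 0.052 + 0.094 − 0.040 = 0.951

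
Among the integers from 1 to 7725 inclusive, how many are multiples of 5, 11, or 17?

1545 + 702 + 454 − 140 − 90 − 41 + 8 = 2438

2438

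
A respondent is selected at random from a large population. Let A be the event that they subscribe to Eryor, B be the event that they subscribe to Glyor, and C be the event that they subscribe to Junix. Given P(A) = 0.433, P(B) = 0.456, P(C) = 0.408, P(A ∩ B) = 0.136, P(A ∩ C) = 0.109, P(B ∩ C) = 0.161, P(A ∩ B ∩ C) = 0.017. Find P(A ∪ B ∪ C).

Using inclusion–exclusion:
P(A ∪ B ∪ C) = 0.433 + 0.456 + 0.408 − 0.136 − 0.109 − 0.161 + 0.017 = 0.908

0.908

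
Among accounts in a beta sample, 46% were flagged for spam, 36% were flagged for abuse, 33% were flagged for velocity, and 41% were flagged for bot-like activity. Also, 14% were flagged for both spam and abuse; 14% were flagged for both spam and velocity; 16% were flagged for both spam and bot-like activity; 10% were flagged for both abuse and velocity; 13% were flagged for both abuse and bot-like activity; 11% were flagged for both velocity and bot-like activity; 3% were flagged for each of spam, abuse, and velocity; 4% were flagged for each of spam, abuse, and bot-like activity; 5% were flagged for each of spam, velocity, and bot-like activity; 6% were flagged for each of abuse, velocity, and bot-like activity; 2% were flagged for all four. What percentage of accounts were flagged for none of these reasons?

6%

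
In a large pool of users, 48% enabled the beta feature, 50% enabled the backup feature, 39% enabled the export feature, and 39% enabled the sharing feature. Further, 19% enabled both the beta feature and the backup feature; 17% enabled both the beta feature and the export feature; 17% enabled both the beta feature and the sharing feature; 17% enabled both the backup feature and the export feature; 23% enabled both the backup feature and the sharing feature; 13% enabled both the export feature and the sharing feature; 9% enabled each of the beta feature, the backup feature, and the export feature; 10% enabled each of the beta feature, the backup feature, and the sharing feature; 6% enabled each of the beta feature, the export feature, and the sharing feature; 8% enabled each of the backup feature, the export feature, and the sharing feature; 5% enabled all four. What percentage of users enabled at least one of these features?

98%

Using inclusion–exclusion:
P(union) = 48 + 50 + 39 + 39 − 19 − 17 − 17 − 17 − 23 − 13 + 9 + 10 + 6 + 8 − 5 = 98%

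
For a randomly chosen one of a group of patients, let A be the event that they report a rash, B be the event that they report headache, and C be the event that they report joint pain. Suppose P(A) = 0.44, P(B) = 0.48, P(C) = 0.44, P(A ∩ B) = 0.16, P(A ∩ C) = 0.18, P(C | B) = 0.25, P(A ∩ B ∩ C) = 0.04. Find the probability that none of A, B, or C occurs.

0.06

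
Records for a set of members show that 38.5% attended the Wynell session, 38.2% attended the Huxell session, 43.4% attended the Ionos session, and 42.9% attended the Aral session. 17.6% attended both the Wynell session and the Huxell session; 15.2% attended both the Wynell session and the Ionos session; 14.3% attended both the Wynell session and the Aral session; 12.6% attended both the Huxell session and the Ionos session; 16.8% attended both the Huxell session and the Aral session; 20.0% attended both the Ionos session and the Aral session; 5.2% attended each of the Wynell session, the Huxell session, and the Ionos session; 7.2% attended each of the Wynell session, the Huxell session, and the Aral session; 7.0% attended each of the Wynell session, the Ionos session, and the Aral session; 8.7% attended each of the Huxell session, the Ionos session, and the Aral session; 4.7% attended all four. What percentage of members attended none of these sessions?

10.1%

Apply inclusion-exclusion:
P(≥1) = 38.5 + 38.2 + 43.4 + 42.9 − 17.6 − 15.2 − 14.3 − 12.6 − 16.8 − 20.0 + 5.2 + 7.2 + 7.0 + 8.7 − 4.7 = 89.9%
P(none) = 100% − 89.9% = 10.1%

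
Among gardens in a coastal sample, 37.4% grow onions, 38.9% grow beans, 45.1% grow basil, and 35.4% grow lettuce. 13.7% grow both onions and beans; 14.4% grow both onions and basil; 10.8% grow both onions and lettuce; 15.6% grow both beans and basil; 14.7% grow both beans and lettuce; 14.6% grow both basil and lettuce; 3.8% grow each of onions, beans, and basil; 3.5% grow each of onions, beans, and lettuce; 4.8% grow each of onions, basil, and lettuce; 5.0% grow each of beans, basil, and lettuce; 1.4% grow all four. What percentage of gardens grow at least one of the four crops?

88.7%

P(≥1) = 37.4 + 38.9 + 45.1 + 35.4 − 13.7 − 14.4 − 10.8 − 15.6 − 14.7 − 14.6 + 3.8 + 3.5 + 4.8 + 5.0 − 1.4 = 88.7%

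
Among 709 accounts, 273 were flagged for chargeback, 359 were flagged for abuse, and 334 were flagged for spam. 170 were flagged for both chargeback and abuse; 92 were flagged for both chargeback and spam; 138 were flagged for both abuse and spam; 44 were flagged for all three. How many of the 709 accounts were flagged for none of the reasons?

99

|at least one| = 273 + 359 + 334 − 170 − 92 − 138 + 44 = 610
None: 709 − 610 = 99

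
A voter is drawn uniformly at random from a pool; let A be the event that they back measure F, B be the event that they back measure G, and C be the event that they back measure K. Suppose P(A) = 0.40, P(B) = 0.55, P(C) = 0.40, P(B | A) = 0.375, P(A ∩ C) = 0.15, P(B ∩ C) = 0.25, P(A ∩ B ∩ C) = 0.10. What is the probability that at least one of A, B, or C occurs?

0.90

P(A ∩ B) = P(A)·P(B|A) = 0.40 × 0.375 = 0.15
Using inclusion–exclusion:
P(A ∪ B ∪ C) = 0.40 + 0.55 + 0.40 − 0.15 − 0.15 − 0.25 + 0.10 = 0.90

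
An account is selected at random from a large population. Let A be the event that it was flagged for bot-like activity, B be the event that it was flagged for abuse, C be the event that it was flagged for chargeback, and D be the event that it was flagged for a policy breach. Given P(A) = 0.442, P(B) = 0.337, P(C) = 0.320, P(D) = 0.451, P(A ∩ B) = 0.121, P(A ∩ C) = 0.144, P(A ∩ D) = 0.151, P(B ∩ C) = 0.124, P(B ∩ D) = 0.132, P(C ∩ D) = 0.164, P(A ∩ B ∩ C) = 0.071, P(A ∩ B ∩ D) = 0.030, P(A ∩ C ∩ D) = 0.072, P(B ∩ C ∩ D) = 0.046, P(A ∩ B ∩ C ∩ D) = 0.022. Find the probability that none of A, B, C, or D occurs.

0.089

P(A ∪ B ∪ C ∪ D) = 0.442 + 0.337 + 0.320 + 0.451 − 0.121 − 0.144 − 0.151 − 0.124 − 0.132 − 0.164 + 0.071 + 0.030 + 0.072 + 0.046 − 0.022 = 0.911
P(none) = 1 − 0.911 = 0.089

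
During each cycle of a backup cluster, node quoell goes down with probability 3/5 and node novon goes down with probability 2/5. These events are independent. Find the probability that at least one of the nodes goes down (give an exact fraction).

19/25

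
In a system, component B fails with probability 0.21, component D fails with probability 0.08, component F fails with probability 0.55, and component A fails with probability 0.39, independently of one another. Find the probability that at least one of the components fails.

P(none) = (1 − 0.21) × (1 − 0.08) × (1 − 0.55) × (1 − 0.39) = 0.79 × 0.92 × 0.45 × 0.61 = 0.1995066
P(at least one) = 1 − 0.1995066 = 0.8004934

0.8004934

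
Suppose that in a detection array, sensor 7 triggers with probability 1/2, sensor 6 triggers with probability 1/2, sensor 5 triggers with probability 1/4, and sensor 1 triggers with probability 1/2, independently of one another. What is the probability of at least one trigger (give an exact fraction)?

29/32

P(none) = (1 − 1/2) × (1 − 1/2) × (1 − 1/4) × (1 − 1/2) = 1/2 × 1/2 × 3/4 × 1/2 = 3/32
P(at least one) = 1 − 3/32 = 29/32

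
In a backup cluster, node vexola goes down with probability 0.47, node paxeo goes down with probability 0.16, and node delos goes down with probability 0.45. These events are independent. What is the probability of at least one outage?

0.75514

P(none) = (1 − 0.47) × (1 − 0.16) × (1 − 0.45) = 0.53 × 0.84 × 0.55 = 0.24486
P(at least one) = 1 − 0.24486 = 0.75514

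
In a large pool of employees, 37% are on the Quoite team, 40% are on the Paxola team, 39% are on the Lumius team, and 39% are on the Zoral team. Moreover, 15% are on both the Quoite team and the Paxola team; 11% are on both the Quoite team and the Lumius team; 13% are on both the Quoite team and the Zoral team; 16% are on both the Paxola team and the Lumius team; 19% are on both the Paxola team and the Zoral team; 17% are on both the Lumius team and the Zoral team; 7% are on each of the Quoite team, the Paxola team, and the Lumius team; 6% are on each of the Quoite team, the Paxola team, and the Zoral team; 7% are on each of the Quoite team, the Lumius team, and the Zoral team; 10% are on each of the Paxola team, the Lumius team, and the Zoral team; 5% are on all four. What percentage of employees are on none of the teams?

11%

P(union) = 37 + 40 + 39 + 39 − 15 − 11 − 13 − 16 − 19 − 17 + 7 + 6 + 7 + 10 − 5 = 89%
P(none) = 100% − 89% = 11%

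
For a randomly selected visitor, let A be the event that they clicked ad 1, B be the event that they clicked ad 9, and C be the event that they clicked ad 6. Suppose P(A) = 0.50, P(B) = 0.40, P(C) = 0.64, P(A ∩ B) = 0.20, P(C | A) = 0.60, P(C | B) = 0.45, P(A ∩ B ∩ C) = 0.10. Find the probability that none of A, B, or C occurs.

P(A ∩ C) = P(A)·P(C|A) = 0.50 × 0.60 = 0.30
P(B ∩ C) = P(B)·P(C|B) = 0.40 × 0.45 = 0.18
Using inclusion–exclusion:
P(A ∪ B ∪ C) = 0.50 + 0.40 + 0.64 − 0.20 − 0.30 − 0.18 + 0.10 = 0.96
P(none) = 1 − 0.96 = 0.04

0.04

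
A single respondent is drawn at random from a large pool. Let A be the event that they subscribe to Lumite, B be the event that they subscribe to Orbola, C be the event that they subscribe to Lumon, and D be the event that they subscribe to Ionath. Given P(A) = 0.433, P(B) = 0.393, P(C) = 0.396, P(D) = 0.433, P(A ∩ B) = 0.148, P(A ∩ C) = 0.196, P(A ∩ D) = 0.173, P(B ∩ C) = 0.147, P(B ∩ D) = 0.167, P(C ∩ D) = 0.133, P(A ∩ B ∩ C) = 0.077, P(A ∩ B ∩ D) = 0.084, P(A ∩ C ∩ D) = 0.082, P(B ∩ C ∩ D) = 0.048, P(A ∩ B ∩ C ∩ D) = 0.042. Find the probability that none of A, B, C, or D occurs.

0.060

By inclusion–exclusion:
P(A ∪ B ∪ C ∪ D) = 0.433 + 0.393 + 0.396 + 0.433 − 0.148 − 0.196 − 0.173 − 0.147 − 0.167 − 0.133 + 0.077 + 0.084 + 0.082 + 0.048 − 0.042 = 0.940
P(none) = 1 − 0.940 = 0.060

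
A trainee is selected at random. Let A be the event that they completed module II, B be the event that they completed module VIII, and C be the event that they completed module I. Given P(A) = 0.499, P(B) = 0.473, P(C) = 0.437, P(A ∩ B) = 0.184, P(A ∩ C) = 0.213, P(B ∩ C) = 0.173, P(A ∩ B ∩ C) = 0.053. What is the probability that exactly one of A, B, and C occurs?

0.428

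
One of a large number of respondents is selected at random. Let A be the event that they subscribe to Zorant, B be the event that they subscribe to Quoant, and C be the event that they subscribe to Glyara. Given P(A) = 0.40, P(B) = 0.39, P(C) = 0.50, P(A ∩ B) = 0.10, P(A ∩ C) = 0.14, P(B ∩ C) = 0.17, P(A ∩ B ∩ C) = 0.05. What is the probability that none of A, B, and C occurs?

Using inclusion–exclusion:
P(A ∪ B ∪ C) = 0.40 + 0.39 + 0.50 − 0.10 − 0.14 − 0.17 + 0.05 = 0.93
P(none) = 1 − 0.93 = 0.07

0.07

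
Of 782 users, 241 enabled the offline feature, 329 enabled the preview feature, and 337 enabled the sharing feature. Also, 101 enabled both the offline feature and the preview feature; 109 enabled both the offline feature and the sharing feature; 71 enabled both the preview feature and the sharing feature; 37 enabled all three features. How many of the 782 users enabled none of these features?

Inclusion–exclusion gives
|at least one| = 241 + 329 + 337 − 101 − 109 − 71 + 37 = 663
None: 782 − 663 = 119

119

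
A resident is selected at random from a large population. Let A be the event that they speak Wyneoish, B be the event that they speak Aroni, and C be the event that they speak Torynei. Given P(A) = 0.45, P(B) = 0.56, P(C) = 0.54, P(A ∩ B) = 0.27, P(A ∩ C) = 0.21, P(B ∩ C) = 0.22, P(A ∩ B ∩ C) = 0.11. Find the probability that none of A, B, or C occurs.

0.04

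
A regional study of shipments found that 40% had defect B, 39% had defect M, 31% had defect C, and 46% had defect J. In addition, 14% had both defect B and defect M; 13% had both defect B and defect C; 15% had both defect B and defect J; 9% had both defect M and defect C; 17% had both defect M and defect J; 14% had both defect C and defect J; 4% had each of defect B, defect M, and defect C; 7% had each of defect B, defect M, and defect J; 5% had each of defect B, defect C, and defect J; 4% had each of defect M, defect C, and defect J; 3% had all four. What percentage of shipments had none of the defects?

9%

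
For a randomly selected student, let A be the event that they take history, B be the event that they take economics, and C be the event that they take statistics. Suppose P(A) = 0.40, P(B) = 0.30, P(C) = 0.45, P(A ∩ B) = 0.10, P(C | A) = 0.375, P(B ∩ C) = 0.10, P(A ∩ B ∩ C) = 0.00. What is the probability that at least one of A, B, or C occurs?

0.80

P(A ∩ C) = P(A)·P(C|A) = 0.40 × 0.375 = 0.15
P(A ∪ B ∪ C) = 0.40 + 0.30 + 0.45 − 0.10 − 0.15 − 0.10 + 0.00 = 0.80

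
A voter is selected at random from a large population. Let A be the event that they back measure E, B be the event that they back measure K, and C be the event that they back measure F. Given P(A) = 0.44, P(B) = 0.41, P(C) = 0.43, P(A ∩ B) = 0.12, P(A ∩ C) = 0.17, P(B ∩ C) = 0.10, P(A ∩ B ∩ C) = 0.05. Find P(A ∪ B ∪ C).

Using inclusion–exclusion:
P(A ∪ B ∪ C) = 0.44 + 0.41 + 0.43 − 0.12 − 0.17 − 0.10 + 0.05 = 0.94

0.94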